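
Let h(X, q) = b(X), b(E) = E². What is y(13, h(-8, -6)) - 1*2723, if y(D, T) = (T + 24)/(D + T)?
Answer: -19053/7 ≈ -2721.9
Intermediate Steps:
h(X, q) = X²
y(D, T) = (24 + T)/(D + T)
y(13, h(-8, -6)) - 1*2723 = (24 + (-8)²)/(13 + (-8)²) - 1*2723 = (24 + 64)/(13 + 64) - 2723 = 88/77 - 2723 = (1/77)*88 - 2723 = 8/7 - 2723 = -19053/7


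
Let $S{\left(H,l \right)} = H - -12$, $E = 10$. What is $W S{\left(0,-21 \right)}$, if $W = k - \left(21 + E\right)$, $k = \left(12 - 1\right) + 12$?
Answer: $-96$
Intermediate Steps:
$k = 23$ ($k = 11 + 12 = 23$)
$S{\left(H,l \right)} = 12 + H$ ($S{\left(H,l \right)} = H + 12 = 12 + H$)
$W = -8$ ($W = 23 - \left(21 + 10\right) = 23 - 31 = -8$)
$W S{\left(0,-21 \right)} = - 8 \left(12 + 0\right) = \left(-8\right) 12 = -96$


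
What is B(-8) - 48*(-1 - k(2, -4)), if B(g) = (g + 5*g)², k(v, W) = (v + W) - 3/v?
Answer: 2184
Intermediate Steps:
k(v, W) = W + v - 3/v (k(v, W) = (W + v) - 3/v = W + v - 3/v)
B(g) = 36*g² (B(g) = (6*g)² = 36*g²)
B(-8) - 48*(-1 - k(2, -4)) = 36*(-8)² - 48*(-1 - (-4 + 2 - 3/2)) = 36*64 - 48*(-1 - (-4 + 2 - 3*½)) = 2304 - 48*(-1 - (-4 + 2 - 3/2)) = 2304 - 48*(-1 - 1*(-7/2)) = 2304 - 48*(-1 + 7/2) = 2304 - 48*5/2 = 2304 - 120 = 2184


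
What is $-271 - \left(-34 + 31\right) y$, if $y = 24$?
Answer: $-199$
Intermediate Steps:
$-271 - \left(-34 + 31\right) y = -271 - \left(-34 + 31\right) 24 = -271 - \left(-3\right) 24 = -271 - -72 = -271 + 72 = -199$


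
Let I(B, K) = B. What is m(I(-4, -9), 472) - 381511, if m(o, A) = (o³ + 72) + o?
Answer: -381507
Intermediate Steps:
m(o, A) = 72 + o + o³ (m(o, A) = (72 + o³) + o = 72 + o + o³)
m(I(-4, -9), 472) - 381511 = (72 - 4 + (-4)³) - 381511 = (72 - 4 - 64) - 381511 = 4 - 381511 = -381507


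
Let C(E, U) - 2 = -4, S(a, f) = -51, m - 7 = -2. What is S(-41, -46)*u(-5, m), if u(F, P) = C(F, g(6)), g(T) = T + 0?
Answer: 102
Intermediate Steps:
m = 5 (m = 7 - 2 = 5)
g(T) = T
C(E, U) = -2 (C(E, U) = 2 - 4 = -2)
u(F, P) = -2
S(-41, -46)*u(-5, m) = -51*(-2) = 102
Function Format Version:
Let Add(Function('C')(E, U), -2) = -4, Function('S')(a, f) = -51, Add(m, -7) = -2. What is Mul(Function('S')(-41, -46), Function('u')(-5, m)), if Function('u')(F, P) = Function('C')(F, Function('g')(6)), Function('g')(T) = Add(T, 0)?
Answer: 102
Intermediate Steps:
m = 5 (m = Add(7, -2) = 5)
Function('g')(T) = T
Function('C')(E, U) = -2 (Function('C')(E, U) = Add(2, -4) = -2)
Function('u')(F, P) = -2
Mul(Function('S')(-41, -46), Function('u')(-5, m)) = Mul(-51, -2) = 102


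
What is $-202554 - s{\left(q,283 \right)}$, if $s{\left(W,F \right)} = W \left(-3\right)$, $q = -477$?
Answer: $-203985$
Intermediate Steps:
$s{\left(W,F \right)} = - 3 W$
$-202554 - s{\left(q,283 \right)} = -202554 - \left(-3\right) \left(-477\right) = -202554 - 1431 = -203985$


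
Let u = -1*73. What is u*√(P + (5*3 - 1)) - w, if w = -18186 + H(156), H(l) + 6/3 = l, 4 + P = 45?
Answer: 18032 - 73*√55 ≈ 17491.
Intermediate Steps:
P = 41 (P = -4 + 45 = 41)
u = -73
H(l) = -2 + l
w = -18032 (w = -18186 + (-2 + 156) = -18186 + 154 = -18032)
u*√(P + (5*3 - 1)) - w = -73*√(41 + (5*3 - 1)) - 1*(-18032) = -73*√(41 + (15 - 1)) + 18032 = -73*√(41 + 14) + 18032 = -73*√55 + 18032 = 18032 - 73*√55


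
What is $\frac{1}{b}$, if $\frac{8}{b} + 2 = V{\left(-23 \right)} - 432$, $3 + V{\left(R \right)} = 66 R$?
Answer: $- \frac{1955}{8} \approx -244.38$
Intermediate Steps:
$V{\left(R \right)} = -3 + 66 R$
$b = - \frac{8}{1955}$ ($b = \frac{8}{-2 + \left(\left(-3 + 66 \left(-23\right)\right) - 432\right)} = \frac{8}{-2 - 1953} = \frac{8}{-1955} = 8 \left(- \frac{1}{1955}\right) = - \frac{8}{1955} \approx -0.0040921$)
$\frac{1}{b} = \frac{1}{- \frac{8}{1955}} = - \frac{1955}{8}$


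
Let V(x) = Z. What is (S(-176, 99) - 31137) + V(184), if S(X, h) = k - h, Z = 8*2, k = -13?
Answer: -31233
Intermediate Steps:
Z = 16
S(X, h) = -13 - h
V(x) = 16
(S(-176, 99) - 31137) + V(184) = ((-13 - 1*99) - 31137) + 16 = ((-13 - 99) - 31137) + 16 = (-112 - 31137) + 16 = -31249 + 16 = -31233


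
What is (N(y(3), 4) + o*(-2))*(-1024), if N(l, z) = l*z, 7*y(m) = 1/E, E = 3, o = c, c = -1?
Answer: -47104/21 ≈ -2243.0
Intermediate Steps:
o = -1
y(m) = 1/21 (y(m) = (⅐)/3 = (⅐)*(⅓) = 1/21)
(N(y(3), 4) + o*(-2))*(-1024) = ((1/21)*4 - 1*(-2))*(-1024) = (4/21 + 2)*(-1024) = (46/21)*(-1024) = -47104/21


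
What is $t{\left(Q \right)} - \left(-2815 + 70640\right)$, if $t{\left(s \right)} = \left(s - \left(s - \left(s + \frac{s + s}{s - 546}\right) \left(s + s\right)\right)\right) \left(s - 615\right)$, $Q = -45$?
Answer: $- \frac{538160525}{197} \approx -2.7318 \cdot 10^{6}$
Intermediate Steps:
$t{\left(s \right)} = 2 s \left(-615 + s\right) \left(s + \frac{2 s}{-546 + s}\right)$ ($t{\left(s \right)} = \left(s - \left(s - \left(s + \frac{2 s}{-546 + s}\right) 2 s\right)\right) \left(-615 + s\right) = \left(s + \left(2 s \left(s + \frac{2 s}{-546 + s}\right) - s\right)\right) \left(-615 + s\right) = \left(s + \left(- s + 2 s \left(s + \frac{2 s}{-546 + s}\right)\right)\right) \left(-615 + s\right) = 2 s \left(s + \frac{2 s}{-546 + s}\right) \left(-615 + s\right) = 2 s \left(-615 + s\right) \left(s + \frac{2 s}{-546 + s}\right)$)
$t{\left(Q \right)} - \left(-2815 + 70640\right) = \frac{2 \left(-45\right)^{2} \left(334560 + \left(-45\right)^{2} - -52155\right)}{-546 - 45} - \left(-2815 + 70640\right) = 2 \cdot 2025 \frac{1}{-591} \left(334560 + 2025 + 52155\right) - 67825 = 2 \cdot 2025 \left(- \frac{1}{591}\right) 388740 - 67825 = - \frac{524799000}{197} - 67825 = - \frac{538160525}{197}$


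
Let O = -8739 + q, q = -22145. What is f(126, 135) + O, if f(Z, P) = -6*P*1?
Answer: -31694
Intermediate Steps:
f(Z, P) = -6*P
O = -30884 (O = -8739 - 22145 = -30884)
f(126, 135) + O = -6*135 - 30884 = -810 - 30884 = -31694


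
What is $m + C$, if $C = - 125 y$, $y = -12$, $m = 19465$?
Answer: $20965$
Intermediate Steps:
$C = 1500$ ($C = \left(-125\right) \left(-12\right) = 1500$)
$m + C = 19465 + 1500 = 20965$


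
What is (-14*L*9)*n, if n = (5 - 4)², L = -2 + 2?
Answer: 0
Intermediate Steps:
L = 0
n = 1 (n = 1² = 1)
(-14*L*9)*n = -0*9*1 = -14*0*1 = 0*1 = 0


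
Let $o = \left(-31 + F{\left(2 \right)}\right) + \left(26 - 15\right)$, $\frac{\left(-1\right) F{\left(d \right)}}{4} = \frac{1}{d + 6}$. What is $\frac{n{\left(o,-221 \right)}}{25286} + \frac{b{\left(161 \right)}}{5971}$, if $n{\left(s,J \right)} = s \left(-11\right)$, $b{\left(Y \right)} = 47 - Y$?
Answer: $- \frac{3072287}{301965412} \approx -0.010174$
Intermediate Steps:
$F{\left(d \right)} = - \frac{4}{6 + d}$ ($F{\left(d \right)} = - \frac{4}{d + 6} = - \frac{4}{6 + d}$)
$o = - \frac{41}{2}$ ($o = \left(-31 - \frac{4}{6 + 2}\right) + \left(26 - 15\right) = \left(-31 - \frac{4}{8}\right) + \left(26 - 15\right) = \left(-31 - \frac{1}{2}\right) + 11 = - \frac{63}{2} + 11 = - \frac{41}{2} \approx -20.5$)
$n{\left(s,J \right)} = - 11 s$
$\frac{n{\left(o,-221 \right)}}{25286} + \frac{b{\left(161 \right)}}{5971} = \frac{\left(-11\right) \left(- \frac{41}{2}\right)}{25286} + \frac{47 - 161}{5971} = \frac{451}{2} \cdot \frac{1}{25286} + \left(47 - 161\right) \frac{1}{5971} = \frac{451}{50572} - \frac{114}{5971} = - \frac{3072287}{301965412}$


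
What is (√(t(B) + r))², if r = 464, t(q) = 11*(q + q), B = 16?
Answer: 816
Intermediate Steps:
t(q) = 22*q (t(q) = 11*(2*q) = 22*q)
(√(t(B) + r))² = (√(22*16 + 464))² = (√(352 + 464))² = (√816)² = (4*√51)² = 816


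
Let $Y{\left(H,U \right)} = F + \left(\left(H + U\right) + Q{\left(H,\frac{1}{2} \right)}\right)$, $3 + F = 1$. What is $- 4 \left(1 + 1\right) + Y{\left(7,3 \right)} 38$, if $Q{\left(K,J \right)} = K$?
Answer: $562$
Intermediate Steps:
$F = -2$ ($F = -3 + 1 = -2$)
$Y{\left(H,U \right)} = -2 + U + 2 H$ ($Y{\left(H,U \right)} = -2 + \left(\left(H + U\right) + H\right) = -2 + \left(U + 2 H\right) = -2 + U + 2 H$)
$- 4 \left(1 + 1\right) + Y{\left(7,3 \right)} 38 = - 4 \left(1 + 1\right) + \left(-2 + 3 + 2 \cdot 7\right) 38 = \left(-4\right) 2 + \left(-2 + 3 + 14\right) 38 = -8 + 15 \cdot 38 = -8 + 570 = 562$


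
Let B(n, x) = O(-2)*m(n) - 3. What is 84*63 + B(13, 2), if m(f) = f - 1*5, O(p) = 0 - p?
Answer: 5305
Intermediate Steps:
O(p) = -p
m(f) = -5 + f (m(f) = f - 5 = -5 + f)
B(n, x) = -13 + 2*n (B(n, x) = (-1*(-2))*(-5 + n) - 3 = 2*(-5 + n) - 3 = (-10 + 2*n) - 3 = -13 + 2*n)
84*63 + B(13, 2) = 84*63 + (-13 + 2*13) = 5292 + (-13 + 26) = 5292 + 13 = 5305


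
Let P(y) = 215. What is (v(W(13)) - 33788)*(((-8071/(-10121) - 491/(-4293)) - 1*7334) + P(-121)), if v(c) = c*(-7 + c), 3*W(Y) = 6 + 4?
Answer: 94082693420285986/391045077 ≈ 2.4059e+8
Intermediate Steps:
W(Y) = 10/3 (W(Y) = (6 + 4)/3 = (1/3)*10 = 10/3)
(v(W(13)) - 33788)*(((-8071/(-10121) - 491/(-4293)) - 1*7334) + P(-121)) = (10*(-7 + 10/3)/3 - 33788)*(((-8071/(-10121) - 491/(-4293)) - 1*7334) + 215) = ((10/3)*(-11/3) - 33788)*(((-8071*(-1/10121) - 491*(-1/4293)) - 7334) + 215) = (-110/9 - 33788)*(((8071/10121 + 491/4293) - 7334) + 215) = -304202*((39618214/43449453 - 7334) + 215)/9 = -304202*(-318618670088/43449453 + 215)/9 = -304202/9*(-309277037693/43449453) = 94082693420285986/391045077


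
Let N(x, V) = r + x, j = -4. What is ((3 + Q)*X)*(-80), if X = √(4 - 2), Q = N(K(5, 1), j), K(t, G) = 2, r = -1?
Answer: -320*√2 ≈ -452.55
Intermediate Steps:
N(x, V) = -1 + x
Q = 1 (Q = -1 + 2 = 1)
X = √2 ≈ 1.4142
((3 + Q)*X)*(-80) = ((3 + 1)*√2)*(-80) = (4*√2)*(-80) = -320*√2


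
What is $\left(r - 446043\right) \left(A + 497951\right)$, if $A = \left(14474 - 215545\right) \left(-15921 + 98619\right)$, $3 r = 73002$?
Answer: $7012038765716363$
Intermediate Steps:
$r = 24334$ ($r = \frac{1}{3} \cdot 73002 = 24334$)
$A = -16628169558$ ($A = \left(-201071\right) 82698 = -16628169558$)
$\left(r - 446043\right) \left(A + 497951\right) = \left(24334 - 446043\right) \left(-16628169558 + 497951\right) = \left(-421709\right) \left(-16627671607\right) = 7012038765716363$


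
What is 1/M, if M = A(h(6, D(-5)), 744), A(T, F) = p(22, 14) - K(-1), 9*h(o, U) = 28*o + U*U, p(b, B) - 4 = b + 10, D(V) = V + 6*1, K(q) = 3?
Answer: 1/33 ≈ 0.030303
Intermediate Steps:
D(V) = 6 + V (D(V) = V + 6 = 6 + V)
p(b, B) = 14 + b (p(b, B) = 4 + (b + 10) = 4 + (10 + b) = 14 + b)
h(o, U) = U²/9 + 28*o/9 (h(o, U) = (28*o + U*U)/9 = (28*o + U²)/9 = (U² + 28*o)/9 = U²/9 + 28*o/9)
A(T, F) = 33 (A(T, F) = (14 + 22) - 1*3 = 36 - 3 = 33)
M = 33
1/M = 1/33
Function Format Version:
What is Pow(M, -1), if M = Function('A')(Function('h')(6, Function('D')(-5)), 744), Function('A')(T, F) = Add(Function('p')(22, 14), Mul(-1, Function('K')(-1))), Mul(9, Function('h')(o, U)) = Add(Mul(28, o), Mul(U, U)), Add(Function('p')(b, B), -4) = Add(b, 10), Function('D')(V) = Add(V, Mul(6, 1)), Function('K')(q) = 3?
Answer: Rational(1, 33) ≈ 0.030303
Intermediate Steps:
Function('D')(V) = Add(6, V) (Function('D')(V) = Add(V, 6) = Add(6, V))
Function('p')(b, B) = Add(14, b) (Function('p')(b, B) = Add(4, Add(b, 10)) = Add(4, Add(10, b)) = Add(14, b))
Function('h')(o, U) = Add(Mul(Rational(1, 9), Pow(U, 2)), Mul(Rational(28, 9), o)) (Function('h')(o, U) = Mul(Rational(1, 9), Add(Mul(28, o), Mul(U, U))) = Mul(Rational(1, 9), Add(Mul(28, o), Pow(U, 2))) = Mul(Rational(1, 9), Add(Pow(U, 2), Mul(28, o))) = Add(Mul(Rational(1, 9), Pow(U, 2)), Mul(Rational(28, 9), o)))
Function('A')(T, F) = 33 (Function('A')(T, F) = Add(Add(14, 22), Mul(-1, 3)) = Add(36, -3) = 33)
M = 33
Pow(M, -1) = Pow(33, -1) = Rational(1, 33)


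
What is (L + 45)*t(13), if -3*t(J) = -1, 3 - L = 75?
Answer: -9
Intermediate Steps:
L = -72 (L = 3 - 1*75 = 3 - 75 = -72)
t(J) = ⅓ (t(J) = -⅓*(-1) = ⅓)
(L + 45)*t(13) = (-72 + 45)*(⅓) = -27*⅓ = -9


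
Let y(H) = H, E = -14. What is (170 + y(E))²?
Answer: 24336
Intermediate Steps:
(170 + y(E))² = (170 - 14)² = 156² = 24336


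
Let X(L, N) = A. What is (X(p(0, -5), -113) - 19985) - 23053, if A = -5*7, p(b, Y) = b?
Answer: -43073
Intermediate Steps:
A = -35
X(L, N) = -35
(X(p(0, -5), -113) - 19985) - 23053 = (-35 - 19985) - 23053 = -20020 - 23053 = -43073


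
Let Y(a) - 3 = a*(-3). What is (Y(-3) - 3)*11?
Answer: 99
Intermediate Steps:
Y(a) = 3 - 3*a (Y(a) = 3 + a*(-3) = 3 - 3*a)
(Y(-3) - 3)*11 = ((3 - 3*(-3)) - 3)*11 = ((3 + 9) - 3)*11 = (12 - 3)*11 = 9*11 = 99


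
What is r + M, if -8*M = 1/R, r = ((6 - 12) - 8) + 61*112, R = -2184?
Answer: 119124097/17472 ≈ 6818.0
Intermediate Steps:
r = 6818 (r = (-6 - 8) + 6832 = -14 + 6832 = 6818)
M = 1/17472 (M = -⅛/(-2184) = -⅛*(-1/2184) = 1/17472 ≈ 5.7234e-5)
r + M = 6818 + 1/17472 = 119124097/17472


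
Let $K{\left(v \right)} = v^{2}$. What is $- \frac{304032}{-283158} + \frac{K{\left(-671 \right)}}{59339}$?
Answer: $\frac{24255049321}{2800385427} \approx 8.6613$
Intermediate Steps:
$- \frac{304032}{-283158} + \frac{K{\left(-671 \right)}}{59339} = - \frac{304032}{-283158} + \frac{\left(-671\right)^{2}}{59339} = \left(-304032\right) \left(- \frac{1}{283158}\right) + 450241 \cdot \frac{1}{59339} = \frac{50672}{47193} + \frac{450241}{59339} = \frac{24255049321}{2800385427}$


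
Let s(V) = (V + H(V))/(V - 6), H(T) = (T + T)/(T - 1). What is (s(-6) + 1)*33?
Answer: 627/14 ≈ 44.786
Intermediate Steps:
H(T) = 2*T/(-1 + T) (H(T) = (2*T)/(-1 + T) = 2*T/(-1 + T))
s(V) = (V + 2*V/(-1 + V))/(-6 + V) (s(V) = (V + 2*V/(-1 + V))/(V - 6) = (V + 2*V/(-1 + V))/(-6 + V))
(s(-6) + 1)*33 = (-6*(1 - 6)/((-1 - 6)*(-6 - 6)) + 1)*33 = (-6*(-5)/(-7*(-12)) + 1)*33 = (-6*(-⅐)*(-1/12)*(-5) + 1)*33 = (5/14 + 1)*33 = (19/14)*33 = 627/14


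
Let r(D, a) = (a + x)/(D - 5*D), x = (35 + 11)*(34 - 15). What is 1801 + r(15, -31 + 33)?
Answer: 8932/5 ≈ 1786.4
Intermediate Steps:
x = 874 (x = 46*19 = 874)
r(D, a) = -(874 + a)/(4*D) (r(D, a) = (a + 874)/(D - 5*D) = (874 + a)/((-4*D)) = (874 + a)*(-1/(4*D)) = -(874 + a)/(4*D))
1801 + r(15, -31 + 33) = 1801 + (1/4)*(-874 - (-31 + 33))/15 = 1801 + (1/4)*(1/15)*(-874 - 1*2) = 1801 + (1/4)*(1/15)*(-874 - 2) = 1801 + (1/4)*(1/15)*(-876) = 1801 - 73/5 = 8932/5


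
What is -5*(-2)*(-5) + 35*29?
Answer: 965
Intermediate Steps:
-5*(-2)*(-5) + 35*29 = 10*(-5) + 1015 = -50 + 1015 = 965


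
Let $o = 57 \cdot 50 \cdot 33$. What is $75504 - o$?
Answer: $-18546$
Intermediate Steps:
$o = 94050$ ($o = 2850 \cdot 33 = 94050$)
$75504 - o = 75504 - 94050 = -18546$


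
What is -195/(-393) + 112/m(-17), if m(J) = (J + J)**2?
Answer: 22453/37859 ≈ 0.59307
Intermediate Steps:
m(J) = 4*J**2 (m(J) = (2*J)**2 = 4*J**2)
-195/(-393) + 112/m(-17) = -195/(-393) + 112/((4*(-17)**2)) = -195*(-1/393) + 112/((4*289)) = 65/131 + 112/1156 = 65/131 + 112*(1/1156) = 65/131 + 28/289 = 22453/37859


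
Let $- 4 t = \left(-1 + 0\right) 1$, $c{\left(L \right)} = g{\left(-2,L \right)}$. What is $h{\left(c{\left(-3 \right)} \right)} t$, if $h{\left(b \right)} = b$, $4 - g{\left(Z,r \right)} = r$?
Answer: $\frac{7}{4} \approx 1.75$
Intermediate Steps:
$g{\left(Z,r \right)} = 4 - r$
$c{\left(L \right)} = 4 - L$
$t = \frac{1}{4}$ ($t = - \frac{\left(-1 + 0\right) 1}{4} = - \frac{\left(-1\right) 1}{4} = \left(- \frac{1}{4}\right) \left(-1\right) = \frac{1}{4} \approx 0.25$)
$h{\left(c{\left(-3 \right)} \right)} t = \left(4 - -3\right) \frac{1}{4} = \left(4 + 3\right) \frac{1}{4} = 7 \cdot \frac{1}{4} = \frac{7}{4}$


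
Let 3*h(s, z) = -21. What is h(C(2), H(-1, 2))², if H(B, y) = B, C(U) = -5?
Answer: 49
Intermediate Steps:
h(s, z) = -7 (h(s, z) = (⅓)*(-21) = -7)
h(C(2), H(-1, 2))² = (-7)² = 49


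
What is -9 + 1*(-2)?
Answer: -11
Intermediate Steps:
-9 + 1*(-2) = -9 - 2 = -11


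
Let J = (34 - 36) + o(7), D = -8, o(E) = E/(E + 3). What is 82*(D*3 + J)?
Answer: -10373/5 ≈ -2074.6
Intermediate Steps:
o(E) = E/(3 + E)
J = -13/10 (J = (34 - 36) + 7/(3 + 7) = -2 + 7/10 = -13/10 ≈ -1.3000)
82*(D*3 + J) = 82*(-8*3 - 13/10) = 82*(-24 - 13/10) = 82*(-253/10) = -10373/5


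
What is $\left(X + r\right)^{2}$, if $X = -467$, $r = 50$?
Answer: $173889$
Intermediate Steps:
$\left(X + r\right)^{2} = \left(-467 + 50\right)^{2} = \left(-417\right)^{2} = 173889$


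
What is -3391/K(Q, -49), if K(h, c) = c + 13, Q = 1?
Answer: 3391/36 ≈ 94.194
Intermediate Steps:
K(h, c) = 13 + c
-3391/K(Q, -49) = -3391/(13 - 49) = -3391/(-36) = -3391*(-1/36) = 3391/36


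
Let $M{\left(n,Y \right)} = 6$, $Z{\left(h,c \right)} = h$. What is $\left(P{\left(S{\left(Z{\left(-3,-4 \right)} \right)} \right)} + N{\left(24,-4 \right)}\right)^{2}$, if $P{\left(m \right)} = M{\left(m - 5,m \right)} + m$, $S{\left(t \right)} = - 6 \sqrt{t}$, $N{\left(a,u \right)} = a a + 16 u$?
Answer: $268216 - 6216 i \sqrt{3} \approx 2.6822 \cdot 10^{5} - 10766.0 i$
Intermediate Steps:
$N{\left(a,u \right)} = a^{2} + 16 u$
$P{\left(m \right)} = 6 + m$
$\left(P{\left(S{\left(Z{\left(-3,-4 \right)} \right)} \right)} + N{\left(24,-4 \right)}\right)^{2} = \left(\left(6 - 6 \sqrt{-3}\right) + \left(24^{2} + 16 \left(-4\right)\right)\right)^{2} = \left(\left(6 - 6 i \sqrt{3}\right) + \left(576 - 64\right)\right)^{2} = \left(\left(6 - 6 i \sqrt{3}\right) + 512\right)^{2} = \left(518 - 6 i \sqrt{3}\right)^{2}$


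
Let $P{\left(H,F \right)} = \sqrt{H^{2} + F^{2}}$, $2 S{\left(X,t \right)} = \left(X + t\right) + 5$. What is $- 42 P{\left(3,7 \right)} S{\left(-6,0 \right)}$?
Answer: $21 \sqrt{58} \approx 159.93$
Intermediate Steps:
$S{\left(X,t \right)} = \frac{5}{2} + \frac{X}{2} + \frac{t}{2}$ ($S{\left(X,t \right)} = \frac{\left(X + t\right) + 5}{2} = \frac{5 + X + t}{2} = \frac{5}{2} + \frac{X}{2} + \frac{t}{2}$)
$P{\left(H,F \right)} = \sqrt{F^{2} + H^{2}}$
$- 42 P{\left(3,7 \right)} S{\left(-6,0 \right)} = - 42 \sqrt{7^{2} + 3^{2}} \left(\frac{5}{2} + \frac{1}{2} \left(-6\right) + \frac{1}{2} \cdot 0\right) = - 42 \sqrt{49 + 9} \left(\frac{5}{2} - 3 + 0\right) = - 42 \sqrt{58} \left(- \frac{1}{2}\right) = 21 \sqrt{58}$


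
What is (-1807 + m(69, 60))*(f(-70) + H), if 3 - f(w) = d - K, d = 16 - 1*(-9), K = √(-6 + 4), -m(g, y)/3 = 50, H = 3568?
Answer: -6939522 - 1957*I*√2 ≈ -6.9395e+6 - 2767.6*I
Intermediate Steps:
m(g, y) = -150 (m(g, y) = -3*50 = -150)
K = I*√2 (K = √(-2) = I*√2 ≈ 1.4142*I)
d = 25 (d = 16 + 9 = 25)
f(w) = -22 + I*√2 (f(w) = 3 - (25 - I*√2) = 3 + (-25 + I*√2) = -22 + I*√2)
(-1807 + m(69, 60))*(f(-70) + H) = (-1807 - 150)*((-22 + I*√2) + 3568) = -1957*(3546 + I*√2) = -6939522 - 1957*I*√2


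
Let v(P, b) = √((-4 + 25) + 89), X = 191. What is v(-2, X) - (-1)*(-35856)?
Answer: -35856 + √110 ≈ -35846.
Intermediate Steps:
v(P, b) = √110 (v(P, b) = √(21 + 89) = √110)
v(-2, X) - (-1)*(-35856) = √110 - (-1)*(-35856) = √110 - 1*35856 = √110 - 35856 = -35856 + √110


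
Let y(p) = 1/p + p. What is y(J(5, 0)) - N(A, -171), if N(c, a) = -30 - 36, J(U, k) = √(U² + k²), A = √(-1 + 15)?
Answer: 356/5 ≈ 71.200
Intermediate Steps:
A = √14 ≈ 3.7417
N(c, a) = -66
y(p) = p + 1/p
y(J(5, 0)) - N(A, -171) = (√(5² + 0²) + 1/(√(5² + 0²))) - 1*(-66) = (√(25 + 0) + 1/(√(25 + 0))) + 66 = (√25 + 1/(√25)) + 66 = (5 + 1/5) + 66 = (5 + ⅕) + 66 = 26/5 + 66 = 356/5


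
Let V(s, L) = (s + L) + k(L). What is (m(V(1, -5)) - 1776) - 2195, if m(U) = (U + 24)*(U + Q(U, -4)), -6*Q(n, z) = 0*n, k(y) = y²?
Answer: -3026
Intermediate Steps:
Q(n, z) = 0 (Q(n, z) = -0*n = -⅙*0 = 0)
V(s, L) = L + s + L² (V(s, L) = (s + L) + L² = (L + s) + L² = L + s + L²)
m(U) = U*(24 + U) (m(U) = (U + 24)*(U + 0) = (24 + U)*U = U*(24 + U))
(m(V(1, -5)) - 1776) - 2195 = ((-5 + 1 + (-5)²)*(24 + (-5 + 1 + (-5)²)) - 1776) - 2195 = ((-5 + 1 + 25)*(24 + (-5 + 1 + 25)) - 1776) - 2195 = (21*(24 + 21) - 1776) - 2195 = (21*45 - 1776) - 2195 = (945 - 1776) - 2195 = -831 - 2195 = -3026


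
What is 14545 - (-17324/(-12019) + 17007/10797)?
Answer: 629033576858/43256381 ≈ 14542.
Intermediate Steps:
14545 - (-17324/(-12019) + 17007/10797) = 14545 - (-17324*(-1/12019) + 17007*(1/10797)) = 14545 - (17324/12019 + 5669/3599) = 14545 - 1*130484787/43256381 = 14545 - 130484787/43256381 = 629033576858/43256381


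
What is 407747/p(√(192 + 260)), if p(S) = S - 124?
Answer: -12640157/3731 - 407747*√113/7462 ≈ -3968.7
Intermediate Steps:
p(S) = -124 + S
407747/p(√(192 + 260)) = 407747/(-124 + √(192 + 260)) = 407747/(-124 + √452) = 407747/(-124 + 2*√113)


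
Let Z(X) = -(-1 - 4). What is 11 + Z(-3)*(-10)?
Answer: -39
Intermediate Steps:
Z(X) = 5 (Z(X) = -1*(-5) = 5)
11 + Z(-3)*(-10) = 11 + 5*(-10) = 11 - 50 = -39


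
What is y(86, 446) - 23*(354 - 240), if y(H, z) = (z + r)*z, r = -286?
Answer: 68738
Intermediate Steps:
y(H, z) = z*(-286 + z) (y(H, z) = (z - 286)*z = (-286 + z)*z = z*(-286 + z))
y(86, 446) - 23*(354 - 240) = 446*(-286 + 446) - 23*(354 - 240) = 446*160 - 23*114 = 71360 - 1*2622 = 71360 - 2622 = 68738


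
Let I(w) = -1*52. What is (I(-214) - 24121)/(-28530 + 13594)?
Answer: 24173/14936 ≈ 1.6184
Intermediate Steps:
I(w) = -52
(I(-214) - 24121)/(-28530 + 13594) = (-52 - 24121)/(-28530 + 13594) = -24173/(-14936) = -24173*(-1/14936) = 24173/14936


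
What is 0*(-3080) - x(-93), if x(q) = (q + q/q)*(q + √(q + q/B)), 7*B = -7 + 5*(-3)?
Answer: -8556 + 138*I*√3410/11 ≈ -8556.0 + 732.59*I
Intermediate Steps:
B = -22/7 (B = (-7 + 5*(-3))/7 = (-7 - 15)/7 = (⅐)*(-22) = -22/7 ≈ -3.1429)
x(q) = (1 + q)*(q + √330*√q/22) (x(q) = (q + q/q)*(q + √(q + q/(-22/7))) = (q + 1)*(q + √(q + q*(-7/22))) = (1 + q)*(q + √(q - 7*q/22)) = (1 + q)*(q + √(15*q/22)) = (1 + q)*(q + √330*√q/22))
0*(-3080) - x(-93) = 0*(-3080) - (-93 + (-93)² + √330*√(-93)/22 + √330*(-93)^(3/2)/22) = 0 - (-93 + 8649 + √330*(I*√93)/22 + √330*(-93*I*√93)/22) = 0 - (-93 + 8649 + 3*I*√3410/22 - 279*I*√3410/22) = 0 - (8556 - 138*I*√3410/11) = 0 + (-8556 + 138*I*√3410/11) = -8556 + 138*I*√3410/11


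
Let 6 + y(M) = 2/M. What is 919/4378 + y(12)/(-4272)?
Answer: 11854519/56108448 ≈ 0.21128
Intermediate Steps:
y(M) = -6 + 2/M
919/4378 + y(12)/(-4272) = 919/4378 + (-6 + 2/12)/(-4272) = 919*(1/4378) + (-6 + 2*(1/12))*(-1/4272) = 919/4378 + (-6 + ⅙)*(-1/4272) = 919/4378 - 35/6*(-1/4272) = 919/4378 + 35/25632 = 11854519/56108448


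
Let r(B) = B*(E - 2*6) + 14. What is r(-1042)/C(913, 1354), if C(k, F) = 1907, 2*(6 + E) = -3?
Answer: 20333/1907 ≈ 10.662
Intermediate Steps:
E = -15/2 (E = -6 + (½)*(-3) = -6 - 3/2 = -15/2 ≈ -7.5000)
r(B) = 14 - 39*B/2 (r(B) = B*(-15/2 - 2*6) + 14 = B*(-15/2 - 12) + 14 = B*(-39/2) + 14 = -39*B/2 + 14 = 14 - 39*B/2)
r(-1042)/C(913, 1354) = (14 - 39/2*(-1042))/1907 = (14 + 20319)*(1/1907) = 20333*(1/1907) = 20333/1907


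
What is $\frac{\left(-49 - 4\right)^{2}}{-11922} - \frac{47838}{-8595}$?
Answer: $\frac{60686809}{11385510} \approx 5.3302$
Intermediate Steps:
$\frac{\left(-49 - 4\right)^{2}}{-11922} - \frac{47838}{-8595} = \left(-53\right)^{2} \left(- \frac{1}{11922}\right) - - \frac{15946}{2865} = 2809 \left(- \frac{1}{11922}\right) + \frac{15946}{2865} = - \frac{2809}{11922} + \frac{15946}{2865} = \frac{60686809}{11385510}$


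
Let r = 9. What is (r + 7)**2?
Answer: 256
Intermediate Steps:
(r + 7)**2 = (9 + 7)**2 = 16**2 = 256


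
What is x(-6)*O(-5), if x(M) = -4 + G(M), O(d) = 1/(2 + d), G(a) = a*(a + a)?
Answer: -68/3 ≈ -22.667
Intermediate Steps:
G(a) = 2*a² (G(a) = a*(2*a) = 2*a²)
x(M) = -4 + 2*M²
x(-6)*O(-5) = (-4 + 2*(-6)²)/(2 - 5) = (-4 + 2*36)/(-3) = (-4 + 72)*(-⅓) = 68*(-⅓) = -68/3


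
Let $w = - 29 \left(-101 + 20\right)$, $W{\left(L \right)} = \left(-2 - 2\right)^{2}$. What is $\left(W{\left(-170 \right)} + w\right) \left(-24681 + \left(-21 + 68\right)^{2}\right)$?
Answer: $-53146280$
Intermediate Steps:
$W{\left(L \right)} = 16$ ($W{\left(L \right)} = \left(-4\right)^{2} = 16$)
$w = 2349$ ($w = \left(-29\right) \left(-81\right) = 2349$)
$\left(W{\left(-170 \right)} + w\right) \left(-24681 + \left(-21 + 68\right)^{2}\right) = \left(16 + 2349\right) \left(-24681 + \left(-21 + 68\right)^{2}\right) = 2365 \left(-24681 + 47^{2}\right) = 2365 \left(-24681 + 2209\right) = 2365 \left(-22472\right) = -53146280$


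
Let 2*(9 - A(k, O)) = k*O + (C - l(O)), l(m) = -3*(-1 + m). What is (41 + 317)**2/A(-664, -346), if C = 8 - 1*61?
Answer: -32041/28579 ≈ -1.1211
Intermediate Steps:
C = -53 (C = 8 - 61 = -53)
l(m) = 3 - 3*m
A(k, O) = 37 - 3*O/2 - O*k/2 (A(k, O) = 9 - (k*O + (-53 - (3 - 3*O)))/2 = 9 - (O*k + (-53 + (-3 + 3*O)))/2 = 9 - (O*k + (-56 + 3*O))/2 = 9 - (-56 + 3*O + O*k)/2 = 9 + (28 - 3*O/2 - O*k/2) = 37 - 3*O/2 - O*k/2)
(41 + 317)**2/A(-664, -346) = (41 + 317)**2/(37 - 3/2*(-346) - 1/2*(-346)*(-664)) = 358**2/(37 + 519 - 114872) = 128164/(-114316) = 128164*(-1/114316) = -32041/28579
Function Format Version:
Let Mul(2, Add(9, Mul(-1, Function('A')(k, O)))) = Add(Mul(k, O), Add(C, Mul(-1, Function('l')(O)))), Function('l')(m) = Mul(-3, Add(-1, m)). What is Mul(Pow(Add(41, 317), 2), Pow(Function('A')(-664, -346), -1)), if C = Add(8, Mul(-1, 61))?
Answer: Rational(-32041, 28579) ≈ -1.1211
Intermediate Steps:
C = -53 (C = Add(8, -61) = -53)
Function('l')(m) = Add(3, Mul(-3, m))
Function('A')(k, O) = Add(37, Mul(Rational(-3, 2), O), Mul(Rational(-1, 2), O, k)) (Function('A')(k, O) = Add(9, Mul(Rational(-1, 2), Add(Mul(k, O), Add(-53, Mul(-1, Add(3, Mul(-3, O))))))) = Add(9, Mul(Rational(-1, 2), Add(Mul(O, k), Add(-53, Add(-3, Mul(3, O)))))) = Add(9, Mul(Rational(-1, 2), Add(Mul(O, k), Add(-56, Mul(3, O))))) = Add(9, Mul(Rational(-1, 2), Add(-56, Mul(3, O), Mul(O, k)))) = Add(9, Add(28, Mul(Rational(-3, 2), O), Mul(Rational(-1, 2), O, k))) = Add(37, Mul(Rational(-3, 2), O), Mul(Rational(-1, 2), O, k)))
Mul(Pow(Add(41, 317), 2), Pow(Function('A')(-664, -346), -1)) = Mul(Pow(Add(41, 317), 2), Pow(Add(37, Mul(Rational(-3, 2), -346), Mul(Rational(-1, 2), -346, -664)), -1)) = Mul(Pow(358, 2), Pow(Add(37, 519, -114872), -1)) = Mul(128164, Pow(-114316, -1)) = Mul(128164, Rational(-1, 114316)) = Rational(-32041, 28579)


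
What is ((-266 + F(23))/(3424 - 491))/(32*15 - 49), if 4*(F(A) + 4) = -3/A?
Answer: -3549/16614188 ≈ -0.00021361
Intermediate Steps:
F(A) = -4 - 3/(4*A) (F(A) = -4 + (-3/A)/4 = -4 - 3/(4*A))
((-266 + F(23))/(3424 - 491))/(32*15 - 49) = ((-266 + (-4 - 3/4/23))/(3424 - 491))/(32*15 - 49) = ((-266 + (-4 - 3/4*1/23))/2933)/(480 - 49) = ((-266 + (-4 - 3/92))*(1/2933))/431 = ((-266 - 371/92)*(1/2933))*(1/431) = -24843/92*1/2933*(1/431) = -3549/38548*1/431 = -3549/16614188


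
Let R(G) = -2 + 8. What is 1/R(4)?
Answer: ⅙ ≈ 0.16667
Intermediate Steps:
R(G) = 6
1/R(4) = 1/6 = ⅙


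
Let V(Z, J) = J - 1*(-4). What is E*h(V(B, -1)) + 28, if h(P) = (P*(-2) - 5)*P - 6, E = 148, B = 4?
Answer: -5744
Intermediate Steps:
V(Z, J) = 4 + J (V(Z, J) = J + 4 = 4 + J)
h(P) = -6 + P*(-5 - 2*P) (h(P) = (-2*P - 5)*P - 6 = (-5 - 2*P)*P - 6 = P*(-5 - 2*P) - 6 = -6 + P*(-5 - 2*P))
E*h(V(B, -1)) + 28 = 148*(-6 - 5*(4 - 1) - 2*(4 - 1)²) + 28 = 148*(-6 - 5*3 - 2*3²) + 28 = 148*(-6 - 15 - 2*9) + 28 = 148*(-6 - 15 - 18) + 28 = 148*(-39) + 28 = -5772 + 28 = -5744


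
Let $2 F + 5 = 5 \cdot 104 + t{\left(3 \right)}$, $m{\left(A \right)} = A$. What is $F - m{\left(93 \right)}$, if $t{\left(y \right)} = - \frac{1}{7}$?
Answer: $\frac{1151}{7} \approx 164.43$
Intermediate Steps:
$t{\left(y \right)} = - \frac{1}{7}$ ($t{\left(y \right)} = \left(-1\right) \frac{1}{7} = - \frac{1}{7}$)
$F = \frac{1802}{7}$ ($F = - \frac{5}{2} + \frac{5 \cdot 104 - \frac{1}{7}}{2} = - \frac{5}{2} + \frac{520 - \frac{1}{7}}{2} = - \frac{5}{2} + \frac{1}{2} \cdot \frac{3639}{7} = - \frac{5}{2} + \frac{3639}{14} = \frac{1802}{7} \approx 257.43$)
$F - m{\left(93 \right)} = \frac{1802}{7} - 93 = \frac{1151}{7}$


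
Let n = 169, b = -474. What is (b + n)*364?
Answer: -111020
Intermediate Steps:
(b + n)*364 = (-474 + 169)*364 = -305*364 = -111020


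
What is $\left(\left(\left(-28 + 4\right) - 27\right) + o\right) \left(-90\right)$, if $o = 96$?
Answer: $-4050$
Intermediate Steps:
$\left(\left(\left(-28 + 4\right) - 27\right) + o\right) \left(-90\right) = \left(\left(\left(-28 + 4\right) - 27\right) + 96\right) \left(-90\right) = \left(\left(-24 - 27\right) + 96\right) \left(-90\right) = \left(-51 + 96\right) \left(-90\right) = 45 \left(-90\right) = -4050$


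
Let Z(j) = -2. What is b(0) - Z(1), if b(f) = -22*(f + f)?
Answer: 2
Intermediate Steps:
b(f) = -44*f
b(0) - Z(1) = -44*0 - 1*(-2) = 0 + 2 = 2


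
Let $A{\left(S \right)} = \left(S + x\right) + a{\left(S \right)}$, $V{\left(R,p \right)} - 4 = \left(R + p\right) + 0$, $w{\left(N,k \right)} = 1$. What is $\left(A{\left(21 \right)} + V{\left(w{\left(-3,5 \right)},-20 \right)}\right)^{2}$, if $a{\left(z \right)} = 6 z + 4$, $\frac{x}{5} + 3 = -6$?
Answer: $8281$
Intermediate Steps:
$x = -45$ ($x = -15 + 5 \left(-6\right) = -15 - 30 = -45$)
$a{\left(z \right)} = 4 + 6 z$
$V{\left(R,p \right)} = 4 + R + p$ ($V{\left(R,p \right)} = 4 + \left(\left(R + p\right) + 0\right) = 4 + \left(R + p\right) = 4 + R + p$)
$A{\left(S \right)} = -41 + 7 S$ ($A{\left(S \right)} = \left(S - 45\right) + \left(4 + 6 S\right) = \left(-45 + S\right) + \left(4 + 6 S\right) = -41 + 7 S$)
$\left(A{\left(21 \right)} + V{\left(w{\left(-3,5 \right)},-20 \right)}\right)^{2} = \left(\left(-41 + 7 \cdot 21\right) + \left(4 + 1 - 20\right)\right)^{2} = \left(\left(-41 + 147\right) - 15\right)^{2} = \left(106 - 15\right)^{2} = 91^{2} = 8281$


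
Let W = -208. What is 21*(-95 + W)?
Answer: -6363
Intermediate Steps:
21*(-95 + W) = 21*(-95 - 208) = 21*(-303) = -6363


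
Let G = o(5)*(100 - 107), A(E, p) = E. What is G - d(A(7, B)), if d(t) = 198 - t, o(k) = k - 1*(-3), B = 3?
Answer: -247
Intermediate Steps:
o(k) = 3 + k (o(k) = k + 3 = 3 + k)
G = -56 (G = (3 + 5)*(100 - 107) = 8*(-7) = -56)
G - d(A(7, B)) = -56 - (198 - 1*7) = -56 - (198 - 7) = -56 - 1*191 = -56 - 191 = -247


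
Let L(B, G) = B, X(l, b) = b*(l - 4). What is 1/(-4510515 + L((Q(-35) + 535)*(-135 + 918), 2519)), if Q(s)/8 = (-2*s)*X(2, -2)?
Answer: -1/2337690 ≈ -4.2777e-7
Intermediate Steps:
X(l, b) = b*(-4 + l)
Q(s) = -64*s (Q(s) = 8*((-2*s)*(-2*(-4 + 2))) = 8*((-2*s)*(-2*(-2))) = 8*(-2*s*4) = 8*(-8*s) = -64*s)
1/(-4510515 + L((Q(-35) + 535)*(-135 + 918), 2519)) = 1/(-4510515 + (-64*(-35) + 535)*(-135 + 918)) = 1/(-4510515 + (2240 + 535)*783) = 1/(-4510515 + 2775*783) = 1/(-4510515 + 2172825) = 1/(-2337690) = -1/2337690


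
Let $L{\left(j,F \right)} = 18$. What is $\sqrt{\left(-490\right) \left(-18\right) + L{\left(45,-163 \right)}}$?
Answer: $3 \sqrt{982} \approx 94.011$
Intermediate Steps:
$\sqrt{\left(-490\right) \left(-18\right) + L{\left(45,-163 \right)}} = \sqrt{\left(-490\right) \left(-18\right) + 18} = \sqrt{8820 + 18} = \sqrt{8838} = 3 \sqrt{982}$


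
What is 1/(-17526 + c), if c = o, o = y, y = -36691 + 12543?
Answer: -1/41674 ≈ -2.3996e-5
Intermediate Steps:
y = -24148
o = -24148
c = -24148
1/(-17526 + c) = 1/(-17526 - 24148) = 1/(-41674) = -1/41674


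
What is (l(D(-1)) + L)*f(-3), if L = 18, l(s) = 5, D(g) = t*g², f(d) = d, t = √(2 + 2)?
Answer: -69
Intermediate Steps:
t = 2 (t = √4 = 2)
D(g) = 2*g²
(l(D(-1)) + L)*f(-3) = (5 + 18)*(-3) = 23*(-3) = -69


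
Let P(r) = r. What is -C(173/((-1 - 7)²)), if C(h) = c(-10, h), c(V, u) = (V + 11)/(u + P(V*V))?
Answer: -64/6573 ≈ -0.0097368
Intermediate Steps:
c(V, u) = (11 + V)/(u + V²) (c(V, u) = (V + 11)/(u + V*V) = (11 + V)/(u + V²))
C(h) = 1/(100 + h) (C(h) = (11 - 10)/(h + (-10)²) = 1/(h + 100) = 1/(100 + h))
-C(173/((-1 - 7)²)) = -1/(100 + 173/((-1 - 7)²)) = -1/(100 + 173/((-8)²)) = -1/(100 + 173/64) = -1/6573/64 = -1*64/6573 = -64/6573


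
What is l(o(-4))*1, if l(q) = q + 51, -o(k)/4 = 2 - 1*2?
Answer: 51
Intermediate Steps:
o(k) = 0 (o(k) = -4*(2 - 1*2) = -4*(2 - 2) = -4*0 = 0)
l(q) = 51 + q
l(o(-4))*1 = (51 + 0)*1 = 51*1 = 51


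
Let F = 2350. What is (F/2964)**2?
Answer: 1380625/2196324 ≈ 0.62861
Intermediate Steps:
(F/2964)**2 = (2350/2964)**2 = (2350*(1/2964))**2 = (1175/1482)**2 = 1380625/2196324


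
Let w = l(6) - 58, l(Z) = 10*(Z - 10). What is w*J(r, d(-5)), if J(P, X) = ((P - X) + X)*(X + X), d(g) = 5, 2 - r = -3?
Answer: -4900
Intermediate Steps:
r = 5 (r = 2 - 1*(-3) = 2 + 3 = 5)
l(Z) = -100 + 10*Z (l(Z) = 10*(-10 + Z) = -100 + 10*Z)
J(P, X) = 2*P*X (J(P, X) = P*(2*X) = 2*P*X)
w = -98 (w = (-100 + 10*6) - 58 = (-100 + 60) - 58 = -40 - 58 = -98)
w*J(r, d(-5)) = -196*5*5 = -98*50 = -4900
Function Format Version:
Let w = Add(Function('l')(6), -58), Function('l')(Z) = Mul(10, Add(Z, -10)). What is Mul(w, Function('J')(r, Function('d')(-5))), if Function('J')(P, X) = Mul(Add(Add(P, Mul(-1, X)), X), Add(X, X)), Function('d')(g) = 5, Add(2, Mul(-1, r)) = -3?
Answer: -4900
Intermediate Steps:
r = 5 (r = Add(2, Mul(-1, -3)) = Add(2, 3) = 5)
Function('l')(Z) = Add(-100, Mul(10, Z)) (Function('l')(Z) = Mul(10, Add(-10, Z)) = Add(-100, Mul(10, Z)))
Function('J')(P, X) = Mul(2, P, X) (Function('J')(P, X) = Mul(P, Mul(2, X)) = Mul(2, P, X))
w = -98 (w = Add(Add(-100, Mul(10, 6)), -58) = Add(Add(-100, 60), -58) = Add(-40, -58) = -98)
Mul(w, Function('J')(r, Function('d')(-5))) = Mul(-98, Mul(2, 5, 5)) = Mul(-98, 50) = -4900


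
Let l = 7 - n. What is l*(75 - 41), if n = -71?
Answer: 2652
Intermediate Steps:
l = 78 (l = 7 - 1*(-71) = 7 + 71 = 78)
l*(75 - 41) = 78*(75 - 41) = 78*34 = 2652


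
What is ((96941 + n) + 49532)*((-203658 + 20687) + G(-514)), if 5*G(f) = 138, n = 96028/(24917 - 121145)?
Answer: -3223167212332018/120285 ≈ -2.6796e+10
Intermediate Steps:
n = -24007/24057 (n = 96028/(-96228) = 96028*(-1/96228) = -24007/24057 ≈ -0.99792)
G(f) = 138/5 (G(f) = (1/5)*138 = 138/5)
((96941 + n) + 49532)*((-203658 + 20687) + G(-514)) = ((96941 - 24007/24057) + 49532)*((-203658 + 20687) + 138/5) = (2332085630/24057 + 49532)*(-182971 + 138/5) = (3523676954/24057)*(-914717/5) = -3223167212332018/120285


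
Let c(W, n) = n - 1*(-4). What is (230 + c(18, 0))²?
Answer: 54756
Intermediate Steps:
c(W, n) = 4 + n (c(W, n) = n + 4 = 4 + n)
(230 + c(18, 0))² = (230 + (4 + 0))² = (230 + 4)² = 234² = 54756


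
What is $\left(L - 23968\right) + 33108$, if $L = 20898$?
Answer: $30038$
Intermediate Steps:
$\left(L - 23968\right) + 33108 = \left(20898 - 23968\right) + 33108 = -3070 + 33108 = 30038$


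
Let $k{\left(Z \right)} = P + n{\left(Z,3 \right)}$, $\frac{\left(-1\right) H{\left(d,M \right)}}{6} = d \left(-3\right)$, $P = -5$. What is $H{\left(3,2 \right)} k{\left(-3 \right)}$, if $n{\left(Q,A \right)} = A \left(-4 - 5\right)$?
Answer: $-1728$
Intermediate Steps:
$n{\left(Q,A \right)} = - 9 A$ ($n{\left(Q,A \right)} = A \left(-9\right) = - 9 A$)
$H{\left(d,M \right)} = 18 d$ ($H{\left(d,M \right)} = - 6 d \left(-3\right) = - 6 \left(- 3 d\right) = 18 d$)
$k{\left(Z \right)} = -32$ ($k{\left(Z \right)} = -5 - 27 = -32$)
$H{\left(3,2 \right)} k{\left(-3 \right)} = 18 \cdot 3 \left(-32\right) = 54 \left(-32\right) = -1728$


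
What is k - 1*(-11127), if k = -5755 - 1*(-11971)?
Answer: 17343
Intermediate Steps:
k = 6216 (k = -5755 + 11971 = 6216)
k - 1*(-11127) = 6216 - 1*(-11127) = 6216 + 11127 = 17343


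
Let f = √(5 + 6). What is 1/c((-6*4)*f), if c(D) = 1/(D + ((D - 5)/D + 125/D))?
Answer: 1 - 269*√11/11 ≈ -80.107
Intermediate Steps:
f = √11 ≈ 3.3166
c(D) = 1/(D + 125/D + (-5 + D)/D) (c(D) = 1/(D + ((-5 + D)/D + 125/D)) = 1/(D + (125/D + (-5 + D)/D)) = 1/(D + 125/D + (-5 + D)/D))
1/c((-6*4)*f) = 1/(((-6*4)*√11)/(120 + (-6*4)*√11 + ((-6*4)*√11)²)) = 1/((-24*√11)/(120 - 24*√11 + (-24*√11)²)) = 1/((-24*√11)/(120 - 24*√11 + 6336)) = 1/((-24*√11)/(6456 - 24*√11)) = 1/(-24*√11/(6456 - 24*√11)) = -√11*(6456 - 24*√11)/264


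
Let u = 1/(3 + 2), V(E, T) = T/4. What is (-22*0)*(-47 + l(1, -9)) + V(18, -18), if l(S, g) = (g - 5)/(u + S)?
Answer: -9/2 ≈ -4.5000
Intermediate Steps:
V(E, T) = T/4 (V(E, T) = T*(1/4) = T/4)
u = 1/5 ≈ 0.20000
l(S, g) = (-5 + g)/(1/5 + S) (l(S, g) = (g - 5)/(1/5 + S) = (-5 + g)/(1/5 + S))
(-22*0)*(-47 + l(1, -9)) + V(18, -18) = (-22*0)*(-47 + 5*(-5 - 9)/(1 + 5*1)) + (1/4)*(-18) = 0*(-47 + 5*(-14)/(1 + 5)) - 9/2 = 0*(-47 + 5*(-14)/6) - 9/2 = 0*(-47 + 5*(1/6)*(-14)) - 9/2 = 0*(-47 - 35/3) - 9/2 = 0*(-176/3) - 9/2 = 0 - 9/2 = -9/2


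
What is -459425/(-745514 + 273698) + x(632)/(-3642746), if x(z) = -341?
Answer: 836864735153/859352923368 ≈ 0.97383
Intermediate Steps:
-459425/(-745514 + 273698) + x(632)/(-3642746) = -459425/(-745514 + 273698) - 341/(-3642746) = -459425/(-471816) - 341*(-1/3642746) = -459425*(-1/471816) + 341/3642746 = 459425/471816 + 341/3642746 = 836864735153/859352923368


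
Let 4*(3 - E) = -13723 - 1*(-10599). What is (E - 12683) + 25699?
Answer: 13800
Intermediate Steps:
E = 784 (E = 3 - (-13723 - 1*(-10599))/4 = 3 - (-13723 + 10599)/4 = 3 - ¼*(-3124) = 3 + 781 = 784)
(E - 12683) + 25699 = (784 - 12683) + 25699 = -11899 + 25699 = 13800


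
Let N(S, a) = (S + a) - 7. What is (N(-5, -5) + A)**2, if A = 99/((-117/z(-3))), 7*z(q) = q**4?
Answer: 5943844/8281 ≈ 717.77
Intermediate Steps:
z(q) = q**4/7
N(S, a) = -7 + S + a
A = -891/91 (A = 99/((-117/((1/7)*(-3)**4))) = 99/((-117/((1/7)*81))) = 99/((-117/81/7)) = 99/((-117*7/81)) = 99/(-91/9) = 99*(-9/91) = -891/91 ≈ -9.7912)
(N(-5, -5) + A)**2 = ((-7 - 5 - 5) - 891/91)**2 = (-17 - 891/91)**2 = (-2438/91)**2 = 5943844/8281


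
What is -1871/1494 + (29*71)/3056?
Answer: -1320815/2282832 ≈ -0.57859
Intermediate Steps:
-1871/1494 + (29*71)/3056 = -1871*1/1494 + 2059*(1/3056) = -1871/1494 + 2059/3056 = -1320815/2282832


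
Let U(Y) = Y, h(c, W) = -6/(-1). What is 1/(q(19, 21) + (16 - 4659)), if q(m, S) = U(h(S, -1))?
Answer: -1/4637 ≈ -0.00021566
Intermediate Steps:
h(c, W) = 6 (h(c, W) = -6*(-1) = -2*(-3) = 6)
q(m, S) = 6
1/(q(19, 21) + (16 - 4659)) = 1/(6 + (16 - 4659)) = 1/(6 - 4643) = 1/(-4637) = -1/4637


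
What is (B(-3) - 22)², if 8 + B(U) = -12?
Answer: 1764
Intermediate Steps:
B(U) = -20 (B(U) = -8 - 12 = -20)
(B(-3) - 22)² = (-20 - 22)² = (-42)² = 1764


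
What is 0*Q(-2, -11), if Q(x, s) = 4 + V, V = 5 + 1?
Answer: 0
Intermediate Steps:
V = 6
Q(x, s) = 10 (Q(x, s) = 4 + 6 = 10)
0*Q(-2, -11) = 0*10 = 0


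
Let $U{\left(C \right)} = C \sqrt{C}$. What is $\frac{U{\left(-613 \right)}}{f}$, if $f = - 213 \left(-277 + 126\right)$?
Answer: $- \frac{613 i \sqrt{613}}{32163} \approx - 0.47188 i$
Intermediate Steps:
$U{\left(C \right)} = C^{\frac{3}{2}}$
$f = 32163$ ($f = \left(-213\right) \left(-151\right) = 32163$)
$\frac{U{\left(-613 \right)}}{f} = \frac{\left(-613\right)^{\frac{3}{2}}}{32163} = - 613 i \sqrt{613} \cdot \frac{1}{32163} = - \frac{613 i \sqrt{613}}{32163}$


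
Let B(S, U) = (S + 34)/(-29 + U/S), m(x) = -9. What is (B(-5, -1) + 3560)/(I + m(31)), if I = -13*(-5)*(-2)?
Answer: -512495/20016 ≈ -25.604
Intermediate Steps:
B(S, U) = (34 + S)/(-29 + U/S)
I = -130 (I = 65*(-2) = -130)
(B(-5, -1) + 3560)/(I + m(31)) = (-1*(-5)*(34 - 5)/(-1*(-1) + 29*(-5)) + 3560)/(-130 - 9) = (-1*(-5)*29/(1 - 145) + 3560)/(-139) = (-1*(-5)*29/(-144) + 3560)*(-1/139) = (-1*(-5)*(-1/144)*29 + 3560)*(-1/139) = (-145/144 + 3560)*(-1/139) = (512495/144)*(-1/139) = -512495/20016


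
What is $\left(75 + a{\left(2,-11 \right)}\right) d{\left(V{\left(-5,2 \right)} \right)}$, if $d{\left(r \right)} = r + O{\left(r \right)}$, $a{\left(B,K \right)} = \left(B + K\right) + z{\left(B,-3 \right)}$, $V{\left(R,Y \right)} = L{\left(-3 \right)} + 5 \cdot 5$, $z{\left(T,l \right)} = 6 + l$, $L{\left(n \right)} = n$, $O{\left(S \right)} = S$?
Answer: $3036$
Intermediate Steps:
$V{\left(R,Y \right)} = 22$ ($V{\left(R,Y \right)} = -3 + 5 \cdot 5 = -3 + 25 = 22$)
$a{\left(B,K \right)} = 3 + B + K$ ($a{\left(B,K \right)} = \left(B + K\right) + \left(6 - 3\right) = \left(B + K\right) + 3 = 3 + B + K$)
$d{\left(r \right)} = 2 r$ ($d{\left(r \right)} = r + r = 2 r$)
$\left(75 + a{\left(2,-11 \right)}\right) d{\left(V{\left(-5,2 \right)} \right)} = \left(75 + \left(3 + 2 - 11\right)\right) 2 \cdot 22 = \left(75 - 6\right) 44 = 69 \cdot 44 = 3036$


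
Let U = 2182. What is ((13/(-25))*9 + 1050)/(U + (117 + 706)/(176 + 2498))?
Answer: 69879642/145887275 ≈ 0.47900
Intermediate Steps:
((13/(-25))*9 + 1050)/(U + (117 + 706)/(176 + 2498)) = ((13/(-25))*9 + 1050)/(2182 + (117 + 706)/(176 + 2498)) = ((13*(-1/25))*9 + 1050)/(2182 + 823/2674) = (-13/25*9 + 1050)/(2182 + 823*(1/2674)) = (-117/25 + 1050)/(2182 + 823/2674) = 26133/(25*(5835491/2674)) = (26133/25)*(2674/5835491) = 69879642/145887275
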